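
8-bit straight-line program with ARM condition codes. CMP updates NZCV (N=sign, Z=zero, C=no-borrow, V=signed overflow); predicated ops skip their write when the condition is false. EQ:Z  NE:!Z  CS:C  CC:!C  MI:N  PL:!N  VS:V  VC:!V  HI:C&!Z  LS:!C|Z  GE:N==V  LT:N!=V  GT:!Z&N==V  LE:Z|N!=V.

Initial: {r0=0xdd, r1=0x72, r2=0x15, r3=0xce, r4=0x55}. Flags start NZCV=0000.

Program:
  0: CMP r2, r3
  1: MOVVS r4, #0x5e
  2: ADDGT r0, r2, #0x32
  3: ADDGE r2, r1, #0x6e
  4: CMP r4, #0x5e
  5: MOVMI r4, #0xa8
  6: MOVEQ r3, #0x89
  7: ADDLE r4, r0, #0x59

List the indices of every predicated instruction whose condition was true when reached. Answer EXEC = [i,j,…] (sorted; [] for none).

[0] flags=0000 → (cmp)
[1] flags=0000 VS?F → skip
[2] flags=0000 GT?T → r0=0x47
[3] flags=0000 GE?T → r2=0xe0
[4] flags=1000 → (cmp)
[5] flags=1000 MI?T → r4=0xa8
[6] flags=1000 EQ?F → skip
[7] flags=1000 LE?T → r4=0xa0

EXEC = [2,3,5,7]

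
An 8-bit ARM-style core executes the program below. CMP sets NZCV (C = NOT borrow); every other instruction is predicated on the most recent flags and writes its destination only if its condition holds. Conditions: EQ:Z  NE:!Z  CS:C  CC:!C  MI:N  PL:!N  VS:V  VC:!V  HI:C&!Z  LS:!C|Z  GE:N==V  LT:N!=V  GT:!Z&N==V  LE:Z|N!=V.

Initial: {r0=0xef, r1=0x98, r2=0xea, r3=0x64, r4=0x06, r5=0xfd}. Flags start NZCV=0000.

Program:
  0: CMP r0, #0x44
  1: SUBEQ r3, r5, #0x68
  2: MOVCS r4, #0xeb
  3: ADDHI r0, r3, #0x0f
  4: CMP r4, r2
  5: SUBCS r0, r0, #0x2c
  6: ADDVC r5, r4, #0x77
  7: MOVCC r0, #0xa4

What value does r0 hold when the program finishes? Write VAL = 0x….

VAL = 0x47

0: ✓ CMP  NZCV=1010
1: · SUBEQ
2: ✓ MOVCS  r4←0xeb
3: ✓ ADDHI  r0←0x73
4: ✓ CMP  NZCV=0010
5: ✓ SUBCS  r0←0x47
6: ✓ ADDVC  r5←0x62
7: · MOVCC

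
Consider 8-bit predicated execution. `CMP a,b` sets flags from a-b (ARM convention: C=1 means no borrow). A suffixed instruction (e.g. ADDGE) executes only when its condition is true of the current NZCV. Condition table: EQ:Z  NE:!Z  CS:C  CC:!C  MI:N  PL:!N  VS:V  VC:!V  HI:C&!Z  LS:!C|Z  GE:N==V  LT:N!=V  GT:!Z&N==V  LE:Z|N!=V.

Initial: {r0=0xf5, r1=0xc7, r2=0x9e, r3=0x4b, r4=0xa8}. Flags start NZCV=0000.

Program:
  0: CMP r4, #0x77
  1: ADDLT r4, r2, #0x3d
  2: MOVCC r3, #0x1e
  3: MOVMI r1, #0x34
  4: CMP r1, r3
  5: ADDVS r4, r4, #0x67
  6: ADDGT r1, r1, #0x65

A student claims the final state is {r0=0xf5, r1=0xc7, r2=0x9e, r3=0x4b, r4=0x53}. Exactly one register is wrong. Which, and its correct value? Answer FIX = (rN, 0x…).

0: ✓ CMP  NZCV=0011
1: ✓ ADDLT  r4←0xdb
2: · MOVCC
3: · MOVMI
4: ✓ CMP  NZCV=0011
5: ✓ ADDVS  r4←0x42
6: · ADDGT

FIX = (r4, 0x42)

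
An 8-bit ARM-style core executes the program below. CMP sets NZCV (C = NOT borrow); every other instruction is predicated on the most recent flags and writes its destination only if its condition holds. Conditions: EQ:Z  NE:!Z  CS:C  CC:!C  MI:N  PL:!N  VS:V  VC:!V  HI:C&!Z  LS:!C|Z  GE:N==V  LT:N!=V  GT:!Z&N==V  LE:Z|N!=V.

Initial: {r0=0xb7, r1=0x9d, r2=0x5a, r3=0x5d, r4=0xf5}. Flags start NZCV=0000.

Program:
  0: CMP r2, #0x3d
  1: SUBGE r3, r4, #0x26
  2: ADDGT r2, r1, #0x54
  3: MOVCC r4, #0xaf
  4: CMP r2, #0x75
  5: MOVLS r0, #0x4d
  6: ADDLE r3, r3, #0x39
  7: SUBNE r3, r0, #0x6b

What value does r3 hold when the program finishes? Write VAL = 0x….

VAL = 0x4c

0: ✓ CMP  NZCV=0010
1: ✓ SUBGE  r3←0xcf
2: ✓ ADDGT  r2←0xf1
3: · MOVCC
4: ✓ CMP  NZCV=0011
5: · MOVLS
6: ✓ ADDLE  r3←0x08
7: ✓ SUBNE  r3←0x4c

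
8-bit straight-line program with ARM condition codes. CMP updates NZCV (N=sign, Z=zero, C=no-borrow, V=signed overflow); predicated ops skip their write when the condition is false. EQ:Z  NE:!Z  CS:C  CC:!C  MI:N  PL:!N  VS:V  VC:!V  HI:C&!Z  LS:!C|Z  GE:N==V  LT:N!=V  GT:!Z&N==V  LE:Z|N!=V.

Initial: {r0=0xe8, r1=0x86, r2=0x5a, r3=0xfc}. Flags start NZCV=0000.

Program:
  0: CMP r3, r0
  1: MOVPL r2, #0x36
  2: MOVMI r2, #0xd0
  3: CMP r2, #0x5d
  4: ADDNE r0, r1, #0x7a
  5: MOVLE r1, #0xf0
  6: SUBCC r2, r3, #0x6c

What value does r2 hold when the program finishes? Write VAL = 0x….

VAL = 0x90

0: ✓ CMP  NZCV=0010
1: ✓ MOVPL  r2←0x36
2: · MOVMI
3: ✓ CMP  NZCV=1000
4: ✓ ADDNE  r0←0x00
5: ✓ MOVLE  r1←0xf0
6: ✓ SUBCC  r2←0x90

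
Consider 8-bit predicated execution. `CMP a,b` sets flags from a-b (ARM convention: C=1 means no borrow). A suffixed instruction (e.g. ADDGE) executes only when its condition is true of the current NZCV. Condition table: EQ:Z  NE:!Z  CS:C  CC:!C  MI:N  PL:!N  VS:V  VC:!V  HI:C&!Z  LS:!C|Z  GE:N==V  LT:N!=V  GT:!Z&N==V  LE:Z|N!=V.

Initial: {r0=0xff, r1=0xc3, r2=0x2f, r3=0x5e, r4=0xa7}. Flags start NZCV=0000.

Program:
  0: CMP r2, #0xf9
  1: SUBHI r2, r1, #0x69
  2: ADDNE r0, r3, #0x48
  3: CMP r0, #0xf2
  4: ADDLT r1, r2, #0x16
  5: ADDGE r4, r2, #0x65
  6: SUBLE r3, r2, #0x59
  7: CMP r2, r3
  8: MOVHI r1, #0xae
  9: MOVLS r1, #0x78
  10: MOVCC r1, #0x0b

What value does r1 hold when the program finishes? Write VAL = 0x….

[0] flags=0000 → (cmp)
[1] flags=0000 HI?F → skip
[2] flags=0000 NE?T → r0=0xa6
[3] flags=1000 → (cmp)
[4] flags=1000 LT?T → r1=0x45
[5] flags=1000 GE?F → skip
[6] flags=1000 LE?T → r3=0xd6
[7] flags=0000 → (cmp)
[8] flags=0000 HI?F → skip
[9] flags=0000 LS?T → r1=0x78
[10] flags=0000 CC?T → r1=0x0b

VAL = 0x0b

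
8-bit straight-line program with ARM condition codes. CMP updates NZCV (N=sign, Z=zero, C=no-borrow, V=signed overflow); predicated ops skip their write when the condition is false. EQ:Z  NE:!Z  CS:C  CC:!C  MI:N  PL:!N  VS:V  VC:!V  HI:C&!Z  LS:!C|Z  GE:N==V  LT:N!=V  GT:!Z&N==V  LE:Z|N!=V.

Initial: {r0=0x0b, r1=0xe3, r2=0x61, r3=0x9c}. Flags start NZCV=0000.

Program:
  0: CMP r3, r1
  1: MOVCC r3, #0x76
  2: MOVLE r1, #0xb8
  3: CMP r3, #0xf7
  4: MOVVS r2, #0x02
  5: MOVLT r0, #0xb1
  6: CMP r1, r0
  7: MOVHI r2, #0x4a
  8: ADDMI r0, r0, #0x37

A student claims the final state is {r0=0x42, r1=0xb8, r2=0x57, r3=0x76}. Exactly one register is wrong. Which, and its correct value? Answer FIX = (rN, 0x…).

0: ✓ CMP  NZCV=1000
1: ✓ MOVCC  r3←0x76
2: ✓ MOVLE  r1←0xb8
3: ✓ CMP  NZCV=0000
4: · MOVVS
5: · MOVLT
6: ✓ CMP  NZCV=1010
7: ✓ MOVHI  r2←0x4a
8: ✓ ADDMI  r0←0x42

FIX = (r2, 0x4a)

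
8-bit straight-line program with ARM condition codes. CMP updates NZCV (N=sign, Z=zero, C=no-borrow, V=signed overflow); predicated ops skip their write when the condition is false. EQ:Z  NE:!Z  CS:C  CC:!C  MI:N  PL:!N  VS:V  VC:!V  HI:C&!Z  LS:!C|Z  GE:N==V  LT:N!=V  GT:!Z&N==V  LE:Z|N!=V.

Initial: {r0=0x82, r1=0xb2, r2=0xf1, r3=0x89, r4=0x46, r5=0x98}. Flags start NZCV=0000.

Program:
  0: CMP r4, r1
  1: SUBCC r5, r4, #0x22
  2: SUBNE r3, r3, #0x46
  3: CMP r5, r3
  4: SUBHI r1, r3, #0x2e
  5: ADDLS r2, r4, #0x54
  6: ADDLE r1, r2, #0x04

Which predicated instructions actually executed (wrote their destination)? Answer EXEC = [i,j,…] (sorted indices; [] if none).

0: ✓ CMP  NZCV=1001
1: ✓ SUBCC  r5←0x24
2: ✓ SUBNE  r3←0x43
3: ✓ CMP  NZCV=1000
4: · SUBHI
5: ✓ ADDLS  r2←0x9a
6: ✓ ADDLE  r1←0x9e

EXEC = [1,2,5,6]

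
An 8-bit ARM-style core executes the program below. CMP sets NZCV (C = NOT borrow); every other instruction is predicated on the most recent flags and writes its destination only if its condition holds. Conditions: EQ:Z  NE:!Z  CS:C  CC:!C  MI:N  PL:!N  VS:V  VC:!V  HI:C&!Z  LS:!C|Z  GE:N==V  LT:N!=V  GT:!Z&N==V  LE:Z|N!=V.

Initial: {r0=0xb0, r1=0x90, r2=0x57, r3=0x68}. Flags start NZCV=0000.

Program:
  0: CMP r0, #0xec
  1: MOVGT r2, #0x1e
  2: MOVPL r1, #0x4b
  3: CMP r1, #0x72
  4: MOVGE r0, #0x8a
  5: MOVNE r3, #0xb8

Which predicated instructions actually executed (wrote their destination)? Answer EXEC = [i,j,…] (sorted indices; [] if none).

[0] flags=1000 → (cmp)
[1] flags=1000 GT?F → skip
[2] flags=1000 PL?F → skip
[3] flags=0011 → (cmp)
[4] flags=0011 GE?F → skip
[5] flags=0011 NE?T → r3=0xb8

EXEC = [5]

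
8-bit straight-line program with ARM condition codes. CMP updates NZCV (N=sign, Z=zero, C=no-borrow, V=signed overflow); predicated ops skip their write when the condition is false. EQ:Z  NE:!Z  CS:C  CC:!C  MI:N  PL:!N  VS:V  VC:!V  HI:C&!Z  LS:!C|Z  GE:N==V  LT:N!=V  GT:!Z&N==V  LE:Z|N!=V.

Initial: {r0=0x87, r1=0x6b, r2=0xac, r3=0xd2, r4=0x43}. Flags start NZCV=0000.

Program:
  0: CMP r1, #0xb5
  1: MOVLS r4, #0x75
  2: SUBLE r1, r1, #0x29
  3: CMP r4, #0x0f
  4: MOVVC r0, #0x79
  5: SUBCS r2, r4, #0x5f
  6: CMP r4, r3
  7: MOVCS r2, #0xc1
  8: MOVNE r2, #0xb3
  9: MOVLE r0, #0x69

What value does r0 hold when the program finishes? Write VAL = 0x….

[0] flags=1001 → (cmp)
[1] flags=1001 LS?T → r4=0x75
[2] flags=1001 LE?F → skip
[3] flags=0010 → (cmp)
[4] flags=0010 VC?T → r0=0x79
[5] flags=0010 CS?T → r2=0x16
[6] flags=1001 → (cmp)
[7] flags=1001 CS?F → skip
[8] flags=1001 NE?T → r2=0xb3
[9] flags=1001 LE?F → skip

VAL = 0x79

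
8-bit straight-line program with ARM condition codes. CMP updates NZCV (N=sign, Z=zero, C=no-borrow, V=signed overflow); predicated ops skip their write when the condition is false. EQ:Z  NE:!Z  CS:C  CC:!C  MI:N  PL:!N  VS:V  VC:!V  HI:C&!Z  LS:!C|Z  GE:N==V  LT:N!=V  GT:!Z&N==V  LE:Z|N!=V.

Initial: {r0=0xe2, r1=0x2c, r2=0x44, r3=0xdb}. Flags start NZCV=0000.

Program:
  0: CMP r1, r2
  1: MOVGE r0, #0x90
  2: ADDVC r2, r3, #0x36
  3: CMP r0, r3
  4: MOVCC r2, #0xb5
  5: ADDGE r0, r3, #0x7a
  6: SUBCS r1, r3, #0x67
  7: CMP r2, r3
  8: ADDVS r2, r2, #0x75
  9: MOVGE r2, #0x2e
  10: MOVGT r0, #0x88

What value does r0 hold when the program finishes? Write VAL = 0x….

[0] flags=1000 → (cmp)
[1] flags=1000 GE?F → skip
[2] flags=1000 VC?T → r2=0x11
[3] flags=0010 → (cmp)
[4] flags=0010 CC?F → skip
[5] flags=0010 GE?T → r0=0x55
[6] flags=0010 CS?T → r1=0x74
[7] flags=0000 → (cmp)
[8] flags=0000 VS?F → skip
[9] flags=0000 GE?T → r2=0x2e
[10] flags=0000 GT?T → r0=0x88

VAL = 0x88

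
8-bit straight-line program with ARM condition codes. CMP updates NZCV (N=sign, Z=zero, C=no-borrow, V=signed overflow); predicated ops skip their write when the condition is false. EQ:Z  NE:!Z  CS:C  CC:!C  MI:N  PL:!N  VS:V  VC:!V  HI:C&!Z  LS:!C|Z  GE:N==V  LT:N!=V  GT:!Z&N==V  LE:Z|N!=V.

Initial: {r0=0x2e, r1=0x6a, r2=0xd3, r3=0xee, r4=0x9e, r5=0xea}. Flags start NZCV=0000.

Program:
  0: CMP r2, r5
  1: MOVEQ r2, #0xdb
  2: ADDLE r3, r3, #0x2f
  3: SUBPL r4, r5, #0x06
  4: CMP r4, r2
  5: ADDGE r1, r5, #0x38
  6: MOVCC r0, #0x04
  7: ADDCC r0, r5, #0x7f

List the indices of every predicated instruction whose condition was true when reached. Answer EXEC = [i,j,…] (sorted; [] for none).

EXEC = [2,6,7]

0: ✓ CMP  NZCV=1000
1: · MOVEQ
2: ✓ ADDLE  r3←0x1d
3: · SUBPL
4: ✓ CMP  NZCV=1000
5: · ADDGE
6: ✓ MOVCC  r0←0x04
7: ✓ ADDCC  r0←0x69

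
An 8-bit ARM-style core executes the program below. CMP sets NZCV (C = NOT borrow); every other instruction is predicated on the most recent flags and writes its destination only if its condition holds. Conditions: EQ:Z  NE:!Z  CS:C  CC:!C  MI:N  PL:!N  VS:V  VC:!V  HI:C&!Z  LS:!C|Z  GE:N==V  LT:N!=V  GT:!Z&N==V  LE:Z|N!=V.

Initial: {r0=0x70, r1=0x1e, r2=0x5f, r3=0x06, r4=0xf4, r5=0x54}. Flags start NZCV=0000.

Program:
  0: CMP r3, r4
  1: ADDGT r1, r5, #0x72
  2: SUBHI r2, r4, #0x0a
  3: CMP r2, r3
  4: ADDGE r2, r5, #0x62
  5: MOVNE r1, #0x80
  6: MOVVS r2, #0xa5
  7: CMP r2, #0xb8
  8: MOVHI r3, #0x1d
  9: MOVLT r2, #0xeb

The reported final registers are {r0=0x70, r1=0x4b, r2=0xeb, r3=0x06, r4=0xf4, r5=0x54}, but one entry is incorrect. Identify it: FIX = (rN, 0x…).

FIX = (r1, 0x80)

0: ✓ CMP  NZCV=0000
1: ✓ ADDGT  r1←0xc6
2: · SUBHI
3: ✓ CMP  NZCV=0010
4: ✓ ADDGE  r2←0xb6
5: ✓ MOVNE  r1←0x80
6: · MOVVS
7: ✓ CMP  NZCV=1000
8: · MOVHI
9: ✓ MOVLT  r2←0xeb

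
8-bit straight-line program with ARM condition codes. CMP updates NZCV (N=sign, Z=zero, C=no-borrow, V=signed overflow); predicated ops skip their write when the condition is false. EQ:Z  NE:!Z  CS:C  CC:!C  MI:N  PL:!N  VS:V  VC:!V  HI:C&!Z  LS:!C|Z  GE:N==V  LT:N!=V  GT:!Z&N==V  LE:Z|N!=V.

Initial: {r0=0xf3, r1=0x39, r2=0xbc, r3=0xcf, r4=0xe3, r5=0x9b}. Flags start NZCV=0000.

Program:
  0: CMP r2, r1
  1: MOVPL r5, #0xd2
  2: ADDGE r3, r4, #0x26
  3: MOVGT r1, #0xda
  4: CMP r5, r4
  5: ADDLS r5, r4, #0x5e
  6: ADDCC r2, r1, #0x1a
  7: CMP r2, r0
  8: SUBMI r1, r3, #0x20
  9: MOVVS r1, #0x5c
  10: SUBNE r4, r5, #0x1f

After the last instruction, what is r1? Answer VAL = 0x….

VAL = 0x39

0: ✓ CMP  NZCV=1010
1: · MOVPL
2: · ADDGE
3: · MOVGT
4: ✓ CMP  NZCV=1000
5: ✓ ADDLS  r5←0x41
6: ✓ ADDCC  r2←0x53
7: ✓ CMP  NZCV=0000
8: · SUBMI
9: · MOVVS
10: ✓ SUBNE  r4←0x22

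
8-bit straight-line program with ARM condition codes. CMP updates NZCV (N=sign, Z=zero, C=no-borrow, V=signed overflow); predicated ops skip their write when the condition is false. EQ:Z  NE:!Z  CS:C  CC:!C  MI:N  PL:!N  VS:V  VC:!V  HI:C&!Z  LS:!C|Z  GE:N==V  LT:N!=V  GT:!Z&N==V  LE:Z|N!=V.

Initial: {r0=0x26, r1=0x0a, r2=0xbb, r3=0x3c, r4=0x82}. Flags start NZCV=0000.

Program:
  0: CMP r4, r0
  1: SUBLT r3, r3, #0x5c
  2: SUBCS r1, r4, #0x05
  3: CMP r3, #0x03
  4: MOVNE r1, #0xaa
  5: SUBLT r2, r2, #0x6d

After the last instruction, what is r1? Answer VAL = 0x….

VAL = 0xaa

[0] flags=0011 → (cmp)
[1] flags=0011 LT?T → r3=0xe0
[2] flags=0011 CS?T → r1=0x7d
[3] flags=1010 → (cmp)
[4] flags=1010 NE?T → r1=0xaa
[5] flags=1010 LT?T → r2=0x4e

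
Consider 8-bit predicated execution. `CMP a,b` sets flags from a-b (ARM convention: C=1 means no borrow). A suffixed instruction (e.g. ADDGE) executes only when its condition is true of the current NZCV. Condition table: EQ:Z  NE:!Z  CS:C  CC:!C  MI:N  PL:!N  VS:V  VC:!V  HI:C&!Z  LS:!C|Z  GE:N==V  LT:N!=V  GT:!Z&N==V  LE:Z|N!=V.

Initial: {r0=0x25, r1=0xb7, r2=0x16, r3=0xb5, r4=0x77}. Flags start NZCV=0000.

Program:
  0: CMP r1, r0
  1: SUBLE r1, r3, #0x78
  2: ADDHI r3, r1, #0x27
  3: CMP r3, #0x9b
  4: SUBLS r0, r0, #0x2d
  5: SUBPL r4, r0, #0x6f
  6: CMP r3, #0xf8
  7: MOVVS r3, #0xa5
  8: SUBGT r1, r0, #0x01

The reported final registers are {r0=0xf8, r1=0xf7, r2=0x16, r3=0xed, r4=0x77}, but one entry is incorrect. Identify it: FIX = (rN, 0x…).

FIX = (r3, 0x64)

0: ✓ CMP  NZCV=1010
1: ✓ SUBLE  r1←0x3d
2: ✓ ADDHI  r3←0x64
3: ✓ CMP  NZCV=1001
4: ✓ SUBLS  r0←0xf8
5: · SUBPL
6: ✓ CMP  NZCV=0000
7: · MOVVS
8: ✓ SUBGT  r1←0xf7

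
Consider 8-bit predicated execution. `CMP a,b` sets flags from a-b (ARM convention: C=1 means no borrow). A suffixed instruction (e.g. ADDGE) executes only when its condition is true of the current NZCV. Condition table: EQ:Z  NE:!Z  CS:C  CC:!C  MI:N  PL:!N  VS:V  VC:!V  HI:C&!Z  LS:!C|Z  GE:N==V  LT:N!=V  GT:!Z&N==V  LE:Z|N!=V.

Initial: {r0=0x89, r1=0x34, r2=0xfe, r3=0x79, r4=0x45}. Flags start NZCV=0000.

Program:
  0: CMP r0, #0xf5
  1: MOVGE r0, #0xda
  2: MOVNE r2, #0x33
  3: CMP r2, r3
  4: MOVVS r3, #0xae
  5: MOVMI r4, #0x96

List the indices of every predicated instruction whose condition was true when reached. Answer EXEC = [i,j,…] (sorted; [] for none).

0: ✓ CMP  NZCV=1000
1: · MOVGE
2: ✓ MOVNE  r2←0x33
3: ✓ CMP  NZCV=1000
4: · MOVVS
5: ✓ MOVMI  r4←0x96

EXEC = [2,5]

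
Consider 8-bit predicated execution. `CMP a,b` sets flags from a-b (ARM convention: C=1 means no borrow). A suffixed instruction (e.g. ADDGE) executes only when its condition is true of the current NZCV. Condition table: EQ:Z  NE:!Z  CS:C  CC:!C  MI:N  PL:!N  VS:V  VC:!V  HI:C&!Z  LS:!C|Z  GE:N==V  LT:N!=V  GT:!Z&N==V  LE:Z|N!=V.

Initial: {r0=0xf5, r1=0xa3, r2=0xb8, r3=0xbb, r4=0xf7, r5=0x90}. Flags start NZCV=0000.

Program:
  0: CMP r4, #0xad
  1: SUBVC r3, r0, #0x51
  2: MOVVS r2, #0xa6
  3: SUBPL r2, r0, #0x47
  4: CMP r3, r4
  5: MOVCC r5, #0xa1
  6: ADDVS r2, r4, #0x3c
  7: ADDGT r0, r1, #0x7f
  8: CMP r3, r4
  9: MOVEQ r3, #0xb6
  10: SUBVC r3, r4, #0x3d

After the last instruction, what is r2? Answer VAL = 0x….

VAL = 0xae

0: ✓ CMP  NZCV=0010
1: ✓ SUBVC  r3←0xa4
2: · MOVVS
3: ✓ SUBPL  r2←0xae
4: ✓ CMP  NZCV=1000
5: ✓ MOVCC  r5←0xa1
6: · ADDVS
7: · ADDGT
8: ✓ CMP  NZCV=1000
9: · MOVEQ
10: ✓ SUBVC  r3←0xba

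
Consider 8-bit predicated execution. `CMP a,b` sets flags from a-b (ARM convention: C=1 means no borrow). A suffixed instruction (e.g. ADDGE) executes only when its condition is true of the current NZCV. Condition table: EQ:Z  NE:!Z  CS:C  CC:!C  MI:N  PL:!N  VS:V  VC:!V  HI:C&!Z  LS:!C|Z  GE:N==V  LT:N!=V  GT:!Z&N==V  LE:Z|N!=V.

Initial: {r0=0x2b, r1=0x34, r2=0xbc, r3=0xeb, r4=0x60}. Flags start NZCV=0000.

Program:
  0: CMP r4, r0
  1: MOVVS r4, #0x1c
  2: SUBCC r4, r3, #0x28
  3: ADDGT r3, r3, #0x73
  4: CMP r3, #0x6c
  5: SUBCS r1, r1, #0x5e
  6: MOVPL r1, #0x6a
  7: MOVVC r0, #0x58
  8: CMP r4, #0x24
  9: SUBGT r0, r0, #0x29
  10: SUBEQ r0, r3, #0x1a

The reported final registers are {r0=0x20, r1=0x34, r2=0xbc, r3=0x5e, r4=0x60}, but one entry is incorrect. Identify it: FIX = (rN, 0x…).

[0] flags=0010 → (cmp)
[1] flags=0010 VS?F → skip
[2] flags=0010 CC?F → skip
[3] flags=0010 GT?T → r3=0x5e
[4] flags=1000 → (cmp)
[5] flags=1000 CS?F → skip
[6] flags=1000 PL?F → skip
[7] flags=1000 VC?T → r0=0x58
[8] flags=0010 → (cmp)
[9] flags=0010 GT?T → r0=0x2f
[10] flags=0010 EQ?F → skip

FIX = (r0, 0x2f)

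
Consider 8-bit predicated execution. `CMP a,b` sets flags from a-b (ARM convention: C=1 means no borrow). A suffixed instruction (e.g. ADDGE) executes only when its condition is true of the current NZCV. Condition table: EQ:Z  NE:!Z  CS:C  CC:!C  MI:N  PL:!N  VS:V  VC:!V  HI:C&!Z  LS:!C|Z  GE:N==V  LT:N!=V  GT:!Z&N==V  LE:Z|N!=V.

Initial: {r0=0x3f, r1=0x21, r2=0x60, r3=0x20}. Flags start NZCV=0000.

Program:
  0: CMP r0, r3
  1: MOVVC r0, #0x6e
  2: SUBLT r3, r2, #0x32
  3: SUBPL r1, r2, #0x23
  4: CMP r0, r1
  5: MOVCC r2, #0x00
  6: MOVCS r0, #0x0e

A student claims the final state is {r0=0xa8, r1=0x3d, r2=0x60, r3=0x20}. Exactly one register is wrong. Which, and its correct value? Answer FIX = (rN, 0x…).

[0] flags=0010 → (cmp)
[1] flags=0010 VC?T → r0=0x6e
[2] flags=0010 LT?F → skip
[3] flags=0010 PL?T → r1=0x3d
[4] flags=0010 → (cmp)
[5] flags=0010 CC?F → skip
[6] flags=0010 CS?T → r0=0x0e

FIX = (r0, 0x0e)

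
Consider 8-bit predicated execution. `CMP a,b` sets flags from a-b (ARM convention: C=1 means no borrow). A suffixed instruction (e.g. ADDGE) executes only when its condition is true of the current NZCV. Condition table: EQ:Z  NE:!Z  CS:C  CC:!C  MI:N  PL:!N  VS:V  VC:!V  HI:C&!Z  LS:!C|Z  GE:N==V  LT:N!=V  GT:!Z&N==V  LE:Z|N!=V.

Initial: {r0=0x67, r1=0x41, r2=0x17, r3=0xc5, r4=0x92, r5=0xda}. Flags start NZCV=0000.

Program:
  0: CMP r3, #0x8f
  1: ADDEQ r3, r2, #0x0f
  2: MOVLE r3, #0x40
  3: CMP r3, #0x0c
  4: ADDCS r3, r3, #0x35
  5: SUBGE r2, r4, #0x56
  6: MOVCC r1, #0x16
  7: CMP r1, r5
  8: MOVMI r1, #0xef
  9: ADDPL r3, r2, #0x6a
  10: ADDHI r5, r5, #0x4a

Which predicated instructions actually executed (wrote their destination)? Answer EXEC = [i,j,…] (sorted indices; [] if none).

0: ✓ CMP  NZCV=0010
1: · ADDEQ
2: · MOVLE
3: ✓ CMP  NZCV=1010
4: ✓ ADDCS  r3←0xfa
5: · SUBGE
6: · MOVCC
7: ✓ CMP  NZCV=0000
8: · MOVMI
9: ✓ ADDPL  r3←0x81
10: · ADDHI

EXEC = [4,9]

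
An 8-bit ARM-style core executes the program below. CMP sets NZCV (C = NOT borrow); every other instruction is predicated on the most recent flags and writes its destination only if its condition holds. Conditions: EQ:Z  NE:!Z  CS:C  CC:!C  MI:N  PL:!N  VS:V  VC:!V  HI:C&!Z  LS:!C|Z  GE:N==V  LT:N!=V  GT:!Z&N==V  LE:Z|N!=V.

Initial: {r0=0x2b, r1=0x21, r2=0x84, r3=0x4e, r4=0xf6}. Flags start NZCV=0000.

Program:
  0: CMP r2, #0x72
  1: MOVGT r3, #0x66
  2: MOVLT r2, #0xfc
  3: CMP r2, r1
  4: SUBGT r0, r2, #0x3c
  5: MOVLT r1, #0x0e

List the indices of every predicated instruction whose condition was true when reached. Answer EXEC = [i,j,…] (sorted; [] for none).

[0] flags=0011 → (cmp)
[1] flags=0011 GT?F → skip
[2] flags=0011 LT?T → r2=0xfc
[3] flags=1010 → (cmp)
[4] flags=1010 GT?F → skip
[5] flags=1010 LT?T → r1=0x0e

EXEC = [2,5]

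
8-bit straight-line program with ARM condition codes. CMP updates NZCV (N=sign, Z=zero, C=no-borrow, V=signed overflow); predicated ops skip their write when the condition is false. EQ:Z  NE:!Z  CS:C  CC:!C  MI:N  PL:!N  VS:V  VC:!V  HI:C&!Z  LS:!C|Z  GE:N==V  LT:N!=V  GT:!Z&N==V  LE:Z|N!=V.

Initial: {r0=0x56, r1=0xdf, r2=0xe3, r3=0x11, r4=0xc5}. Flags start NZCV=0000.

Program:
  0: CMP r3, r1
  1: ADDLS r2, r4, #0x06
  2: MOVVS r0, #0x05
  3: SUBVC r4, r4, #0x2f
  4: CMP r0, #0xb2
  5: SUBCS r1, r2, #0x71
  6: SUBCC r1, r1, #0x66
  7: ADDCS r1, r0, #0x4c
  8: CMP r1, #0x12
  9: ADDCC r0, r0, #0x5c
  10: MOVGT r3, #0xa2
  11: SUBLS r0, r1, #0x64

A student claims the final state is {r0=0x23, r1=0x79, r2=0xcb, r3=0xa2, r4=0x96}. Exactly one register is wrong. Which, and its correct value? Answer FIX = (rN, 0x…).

0: ✓ CMP  NZCV=0000
1: ✓ ADDLS  r2←0xcb
2: · MOVVS
3: ✓ SUBVC  r4←0x96
4: ✓ CMP  NZCV=1001
5: · SUBCS
6: ✓ SUBCC  r1←0x79
7: · ADDCS
8: ✓ CMP  NZCV=0010
9: · ADDCC
10: ✓ MOVGT  r3←0xa2
11: · SUBLS

FIX = (r0, 0x56)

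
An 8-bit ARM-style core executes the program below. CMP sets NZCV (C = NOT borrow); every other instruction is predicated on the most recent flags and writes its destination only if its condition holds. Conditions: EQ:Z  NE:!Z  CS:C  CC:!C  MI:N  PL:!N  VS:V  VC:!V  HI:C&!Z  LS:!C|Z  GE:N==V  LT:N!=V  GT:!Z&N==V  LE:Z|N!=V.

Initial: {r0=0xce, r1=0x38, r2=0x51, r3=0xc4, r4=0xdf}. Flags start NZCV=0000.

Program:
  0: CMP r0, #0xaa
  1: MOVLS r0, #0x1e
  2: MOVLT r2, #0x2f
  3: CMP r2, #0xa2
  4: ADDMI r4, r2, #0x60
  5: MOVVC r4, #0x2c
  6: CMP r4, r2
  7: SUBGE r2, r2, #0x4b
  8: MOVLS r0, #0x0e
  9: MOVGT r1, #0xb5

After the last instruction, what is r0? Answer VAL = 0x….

[0] flags=0010 → (cmp)
[1] flags=0010 LS?F → skip
[2] flags=0010 LT?F → skip
[3] flags=1001 → (cmp)
[4] flags=1001 MI?T → r4=0xb1
[5] flags=1001 VC?F → skip
[6] flags=0011 → (cmp)
[7] flags=0011 GE?F → skip
[8] flags=0011 LS?F → skip
[9] flags=0011 GT?F → skip

VAL = 0xce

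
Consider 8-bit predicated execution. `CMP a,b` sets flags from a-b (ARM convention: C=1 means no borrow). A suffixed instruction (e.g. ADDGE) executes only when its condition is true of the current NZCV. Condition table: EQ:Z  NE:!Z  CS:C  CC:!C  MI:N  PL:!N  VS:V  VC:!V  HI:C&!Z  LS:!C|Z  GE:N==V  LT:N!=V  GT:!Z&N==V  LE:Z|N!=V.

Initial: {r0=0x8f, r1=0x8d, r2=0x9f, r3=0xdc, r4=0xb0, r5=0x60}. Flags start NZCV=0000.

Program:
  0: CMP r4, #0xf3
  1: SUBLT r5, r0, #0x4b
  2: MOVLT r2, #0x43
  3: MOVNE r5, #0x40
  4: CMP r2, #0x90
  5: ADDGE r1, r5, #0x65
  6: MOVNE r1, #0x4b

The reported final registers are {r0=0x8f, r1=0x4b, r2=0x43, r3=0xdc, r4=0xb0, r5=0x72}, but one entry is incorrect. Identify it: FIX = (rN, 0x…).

[0] flags=1000 → (cmp)
[1] flags=1000 LT?T → r5=0x44
[2] flags=1000 LT?T → r2=0x43
[3] flags=1000 NE?T → r5=0x40
[4] flags=1001 → (cmp)
[5] flags=1001 GE?T → r1=0xa5
[6] flags=1001 NE?T → r1=0x4b

FIX = (r5, 0x40)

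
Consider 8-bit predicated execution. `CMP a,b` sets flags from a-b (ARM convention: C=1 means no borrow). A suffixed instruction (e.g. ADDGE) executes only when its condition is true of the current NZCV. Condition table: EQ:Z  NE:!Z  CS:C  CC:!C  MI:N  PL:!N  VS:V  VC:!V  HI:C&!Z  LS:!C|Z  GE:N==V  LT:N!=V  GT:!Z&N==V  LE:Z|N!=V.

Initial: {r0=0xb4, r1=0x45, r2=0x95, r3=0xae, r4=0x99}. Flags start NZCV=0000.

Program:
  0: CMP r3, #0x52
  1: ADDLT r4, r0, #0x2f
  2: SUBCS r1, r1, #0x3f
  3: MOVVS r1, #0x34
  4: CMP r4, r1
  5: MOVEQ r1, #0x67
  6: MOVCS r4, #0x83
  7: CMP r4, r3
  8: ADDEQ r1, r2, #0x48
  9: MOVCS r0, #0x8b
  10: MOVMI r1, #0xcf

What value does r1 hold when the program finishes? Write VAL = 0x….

VAL = 0xcf

0: ✓ CMP  NZCV=0011
1: ✓ ADDLT  r4←0xe3
2: ✓ SUBCS  r1←0x06
3: ✓ MOVVS  r1←0x34
4: ✓ CMP  NZCV=1010
5: · MOVEQ
6: ✓ MOVCS  r4←0x83
7: ✓ CMP  NZCV=1000
8: · ADDEQ
9: · MOVCS
10: ✓ MOVMI  r1←0xcf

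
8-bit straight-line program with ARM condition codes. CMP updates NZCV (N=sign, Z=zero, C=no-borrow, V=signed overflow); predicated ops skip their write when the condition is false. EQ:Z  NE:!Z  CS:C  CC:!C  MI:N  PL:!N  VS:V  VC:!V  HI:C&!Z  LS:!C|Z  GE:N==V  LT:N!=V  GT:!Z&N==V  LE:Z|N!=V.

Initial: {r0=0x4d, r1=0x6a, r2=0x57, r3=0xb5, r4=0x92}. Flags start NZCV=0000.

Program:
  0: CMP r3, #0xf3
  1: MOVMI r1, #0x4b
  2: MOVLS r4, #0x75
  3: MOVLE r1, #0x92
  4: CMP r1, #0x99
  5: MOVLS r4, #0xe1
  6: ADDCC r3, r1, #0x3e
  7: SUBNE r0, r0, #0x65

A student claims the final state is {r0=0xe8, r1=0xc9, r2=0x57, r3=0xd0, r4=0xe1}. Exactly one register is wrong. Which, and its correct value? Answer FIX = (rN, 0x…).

FIX = (r1, 0x92)

[0] flags=1000 → (cmp)
[1] flags=1000 MI?T → r1=0x4b
[2] flags=1000 LS?T → r4=0x75
[3] flags=1000 LE?T → r1=0x92
[4] flags=1000 → (cmp)
[5] flags=1000 LS?T → r4=0xe1
[6] flags=1000 CC?T → r3=0xd0
[7] flags=1000 NE?T → r0=0xe8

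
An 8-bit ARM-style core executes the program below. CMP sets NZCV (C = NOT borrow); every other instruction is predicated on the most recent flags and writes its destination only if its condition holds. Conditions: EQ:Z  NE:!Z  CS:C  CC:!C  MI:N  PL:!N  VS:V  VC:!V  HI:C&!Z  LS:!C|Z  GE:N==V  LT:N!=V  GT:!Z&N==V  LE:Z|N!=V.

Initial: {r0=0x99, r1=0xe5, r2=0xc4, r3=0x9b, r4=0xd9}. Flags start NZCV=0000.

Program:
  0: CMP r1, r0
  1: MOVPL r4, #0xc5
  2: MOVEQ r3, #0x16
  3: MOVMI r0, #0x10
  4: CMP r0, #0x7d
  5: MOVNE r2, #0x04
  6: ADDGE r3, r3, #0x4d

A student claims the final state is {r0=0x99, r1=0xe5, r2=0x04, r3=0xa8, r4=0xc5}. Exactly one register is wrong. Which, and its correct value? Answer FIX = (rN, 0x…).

FIX = (r3, 0x9b)

0: ✓ CMP  NZCV=0010
1: ✓ MOVPL  r4←0xc5
2: · MOVEQ
3: · MOVMI
4: ✓ CMP  NZCV=0011
5: ✓ MOVNE  r2←0x04
6: · ADDGE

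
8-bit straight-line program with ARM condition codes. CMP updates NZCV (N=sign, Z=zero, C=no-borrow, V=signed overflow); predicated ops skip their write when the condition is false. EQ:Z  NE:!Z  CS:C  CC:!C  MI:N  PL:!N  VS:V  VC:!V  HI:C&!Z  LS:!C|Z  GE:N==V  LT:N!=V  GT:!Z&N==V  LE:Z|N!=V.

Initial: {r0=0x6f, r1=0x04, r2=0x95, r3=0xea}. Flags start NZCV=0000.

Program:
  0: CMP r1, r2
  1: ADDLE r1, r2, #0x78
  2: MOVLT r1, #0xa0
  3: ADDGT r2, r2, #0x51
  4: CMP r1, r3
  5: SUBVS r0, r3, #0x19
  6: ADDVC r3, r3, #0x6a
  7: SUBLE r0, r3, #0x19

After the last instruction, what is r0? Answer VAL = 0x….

[0] flags=0000 → (cmp)
[1] flags=0000 LE?F → skip
[2] flags=0000 LT?F → skip
[3] flags=0000 GT?T → r2=0xe6
[4] flags=0000 → (cmp)
[5] flags=0000 VS?F → skip
[6] flags=0000 VC?T → r3=0x54
[7] flags=0000 LE?F → skip

VAL = 0x6f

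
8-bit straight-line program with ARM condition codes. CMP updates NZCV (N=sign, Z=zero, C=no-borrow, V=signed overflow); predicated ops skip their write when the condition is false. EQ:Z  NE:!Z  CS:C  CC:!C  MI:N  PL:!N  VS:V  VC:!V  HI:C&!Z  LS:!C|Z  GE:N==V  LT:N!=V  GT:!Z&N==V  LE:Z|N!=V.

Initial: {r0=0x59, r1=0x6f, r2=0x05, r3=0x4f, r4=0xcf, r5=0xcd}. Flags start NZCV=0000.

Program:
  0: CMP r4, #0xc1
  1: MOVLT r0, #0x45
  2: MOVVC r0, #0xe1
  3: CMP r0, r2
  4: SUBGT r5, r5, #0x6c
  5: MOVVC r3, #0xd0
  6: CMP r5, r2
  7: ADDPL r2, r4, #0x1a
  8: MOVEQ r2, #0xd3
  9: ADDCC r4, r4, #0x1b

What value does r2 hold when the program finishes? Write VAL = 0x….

[0] flags=0010 → (cmp)
[1] flags=0010 LT?F → skip
[2] flags=0010 VC?T → r0=0xe1
[3] flags=1010 → (cmp)
[4] flags=1010 GT?F → skip
[5] flags=1010 VC?T → r3=0xd0
[6] flags=1010 → (cmp)
[7] flags=1010 PL?F → skip
[8] flags=1010 EQ?F → skip
[9] flags=1010 CC?F → skip

VAL = 0x05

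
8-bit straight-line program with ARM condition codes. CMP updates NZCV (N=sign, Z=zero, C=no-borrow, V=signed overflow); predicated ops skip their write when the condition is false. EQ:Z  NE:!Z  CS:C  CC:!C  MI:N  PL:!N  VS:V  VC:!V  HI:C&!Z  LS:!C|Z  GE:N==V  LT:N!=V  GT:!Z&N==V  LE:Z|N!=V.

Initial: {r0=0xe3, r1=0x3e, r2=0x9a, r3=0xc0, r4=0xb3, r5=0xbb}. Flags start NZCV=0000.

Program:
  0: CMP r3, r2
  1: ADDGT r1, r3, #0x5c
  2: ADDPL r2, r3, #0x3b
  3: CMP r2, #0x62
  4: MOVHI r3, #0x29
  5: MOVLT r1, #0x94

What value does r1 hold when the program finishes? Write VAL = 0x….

0: ✓ CMP  NZCV=0010
1: ✓ ADDGT  r1←0x1c
2: ✓ ADDPL  r2←0xfb
3: ✓ CMP  NZCV=1010
4: ✓ MOVHI  r3←0x29
5: ✓ MOVLT  r1←0x94

VAL = 0x94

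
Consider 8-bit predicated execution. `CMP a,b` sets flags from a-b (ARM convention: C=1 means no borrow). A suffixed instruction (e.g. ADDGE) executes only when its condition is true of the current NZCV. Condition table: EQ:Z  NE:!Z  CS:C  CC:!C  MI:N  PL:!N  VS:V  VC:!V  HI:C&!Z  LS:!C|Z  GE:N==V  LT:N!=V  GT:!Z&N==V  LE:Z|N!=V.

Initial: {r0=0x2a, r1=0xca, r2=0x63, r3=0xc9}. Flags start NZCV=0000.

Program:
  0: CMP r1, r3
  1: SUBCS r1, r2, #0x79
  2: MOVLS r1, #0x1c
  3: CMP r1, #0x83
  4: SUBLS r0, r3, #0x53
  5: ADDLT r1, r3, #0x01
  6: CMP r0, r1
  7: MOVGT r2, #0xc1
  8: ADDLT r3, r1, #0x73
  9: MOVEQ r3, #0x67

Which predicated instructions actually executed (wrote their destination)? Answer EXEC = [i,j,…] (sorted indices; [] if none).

[0] flags=0010 → (cmp)
[1] flags=0010 CS?T → r1=0xea
[2] flags=0010 LS?F → skip
[3] flags=0010 → (cmp)
[4] flags=0010 LS?F → skip
[5] flags=0010 LT?F → skip
[6] flags=0000 → (cmp)
[7] flags=0000 GT?T → r2=0xc1
[8] flags=0000 LT?F → skip
[9] flags=0000 EQ?F → skip

EXEC = [1,7]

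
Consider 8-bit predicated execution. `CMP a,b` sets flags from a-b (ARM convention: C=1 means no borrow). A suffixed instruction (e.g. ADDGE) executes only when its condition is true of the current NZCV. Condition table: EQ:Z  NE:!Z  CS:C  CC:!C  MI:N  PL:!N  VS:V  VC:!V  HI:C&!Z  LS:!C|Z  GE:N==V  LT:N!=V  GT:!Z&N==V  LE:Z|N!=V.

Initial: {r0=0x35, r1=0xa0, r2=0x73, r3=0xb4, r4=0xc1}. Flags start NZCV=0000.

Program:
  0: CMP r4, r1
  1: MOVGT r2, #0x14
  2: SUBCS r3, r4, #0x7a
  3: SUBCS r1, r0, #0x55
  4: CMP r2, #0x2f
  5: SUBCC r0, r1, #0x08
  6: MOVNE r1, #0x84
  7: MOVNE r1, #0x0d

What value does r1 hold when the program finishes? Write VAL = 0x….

VAL = 0x0d

[0] flags=0010 → (cmp)
[1] flags=0010 GT?T → r2=0x14
[2] flags=0010 CS?T → r3=0x47
[3] flags=0010 CS?T → r1=0xe0
[4] flags=1000 → (cmp)
[5] flags=1000 CC?T → r0=0xd8
[6] flags=1000 NE?T → r1=0x84
[7] flags=1000 NE?T → r1=0x0d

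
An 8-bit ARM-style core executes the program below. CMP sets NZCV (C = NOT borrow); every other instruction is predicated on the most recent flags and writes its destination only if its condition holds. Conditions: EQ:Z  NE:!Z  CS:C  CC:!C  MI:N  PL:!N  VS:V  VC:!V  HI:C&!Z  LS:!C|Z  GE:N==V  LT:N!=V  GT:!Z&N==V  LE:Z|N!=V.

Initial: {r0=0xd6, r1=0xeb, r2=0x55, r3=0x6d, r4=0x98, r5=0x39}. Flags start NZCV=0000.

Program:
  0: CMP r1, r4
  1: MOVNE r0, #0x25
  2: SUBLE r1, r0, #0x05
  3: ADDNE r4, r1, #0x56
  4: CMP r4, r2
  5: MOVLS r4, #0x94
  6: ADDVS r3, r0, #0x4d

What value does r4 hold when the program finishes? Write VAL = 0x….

VAL = 0x94

[0] flags=0010 → (cmp)
[1] flags=0010 NE?T → r0=0x25
[2] flags=0010 LE?F → skip
[3] flags=0010 NE?T → r4=0x41
[4] flags=1000 → (cmp)
[5] flags=1000 LS?T → r4=0x94
[6] flags=1000 VS?F → skip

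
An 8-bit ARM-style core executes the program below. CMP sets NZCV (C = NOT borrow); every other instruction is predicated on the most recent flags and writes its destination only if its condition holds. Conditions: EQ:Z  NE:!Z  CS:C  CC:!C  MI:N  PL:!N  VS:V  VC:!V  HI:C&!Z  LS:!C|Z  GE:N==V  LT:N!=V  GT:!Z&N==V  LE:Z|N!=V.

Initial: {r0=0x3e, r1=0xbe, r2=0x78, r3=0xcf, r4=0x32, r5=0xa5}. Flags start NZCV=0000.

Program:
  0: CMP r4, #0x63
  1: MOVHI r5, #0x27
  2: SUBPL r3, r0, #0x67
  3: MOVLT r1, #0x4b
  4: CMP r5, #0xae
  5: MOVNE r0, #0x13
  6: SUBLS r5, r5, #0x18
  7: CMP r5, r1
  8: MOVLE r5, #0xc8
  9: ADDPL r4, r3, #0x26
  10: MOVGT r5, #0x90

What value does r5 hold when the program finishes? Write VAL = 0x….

VAL = 0xc8

0: ✓ CMP  NZCV=1000
1: · MOVHI
2: · SUBPL
3: ✓ MOVLT  r1←0x4b
4: ✓ CMP  NZCV=1000
5: ✓ MOVNE  r0←0x13
6: ✓ SUBLS  r5←0x8d
7: ✓ CMP  NZCV=0011
8: ✓ MOVLE  r5←0xc8
9: ✓ ADDPL  r4←0xf5
10: · MOVGT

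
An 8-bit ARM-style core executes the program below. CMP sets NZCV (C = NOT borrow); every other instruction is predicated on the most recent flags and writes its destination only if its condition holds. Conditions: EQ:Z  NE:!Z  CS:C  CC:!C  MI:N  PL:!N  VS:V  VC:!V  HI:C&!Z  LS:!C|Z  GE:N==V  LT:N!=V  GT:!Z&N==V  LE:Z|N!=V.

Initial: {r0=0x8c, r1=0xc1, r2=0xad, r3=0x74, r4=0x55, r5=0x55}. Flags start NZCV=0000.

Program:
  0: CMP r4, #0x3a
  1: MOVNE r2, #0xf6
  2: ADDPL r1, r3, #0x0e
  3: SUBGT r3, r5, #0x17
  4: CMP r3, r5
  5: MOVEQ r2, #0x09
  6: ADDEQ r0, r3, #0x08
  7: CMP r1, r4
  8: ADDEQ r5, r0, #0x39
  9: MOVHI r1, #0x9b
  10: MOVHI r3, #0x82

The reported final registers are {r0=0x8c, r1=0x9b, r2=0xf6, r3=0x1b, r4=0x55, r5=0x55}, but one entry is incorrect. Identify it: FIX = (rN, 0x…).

FIX = (r3, 0x82)

[0] flags=0010 → (cmp)
[1] flags=0010 NE?T → r2=0xf6
[2] flags=0010 PL?T → r1=0x82
[3] flags=0010 GT?T → r3=0x3e
[4] flags=1000 → (cmp)
[5] flags=1000 EQ?F → skip
[6] flags=1000 EQ?F → skip
[7] flags=0011 → (cmp)
[8] flags=0011 EQ?F → skip
[9] flags=0011 HI?T → r1=0x9b
[10] flags=0011 HI?T → r3=0x82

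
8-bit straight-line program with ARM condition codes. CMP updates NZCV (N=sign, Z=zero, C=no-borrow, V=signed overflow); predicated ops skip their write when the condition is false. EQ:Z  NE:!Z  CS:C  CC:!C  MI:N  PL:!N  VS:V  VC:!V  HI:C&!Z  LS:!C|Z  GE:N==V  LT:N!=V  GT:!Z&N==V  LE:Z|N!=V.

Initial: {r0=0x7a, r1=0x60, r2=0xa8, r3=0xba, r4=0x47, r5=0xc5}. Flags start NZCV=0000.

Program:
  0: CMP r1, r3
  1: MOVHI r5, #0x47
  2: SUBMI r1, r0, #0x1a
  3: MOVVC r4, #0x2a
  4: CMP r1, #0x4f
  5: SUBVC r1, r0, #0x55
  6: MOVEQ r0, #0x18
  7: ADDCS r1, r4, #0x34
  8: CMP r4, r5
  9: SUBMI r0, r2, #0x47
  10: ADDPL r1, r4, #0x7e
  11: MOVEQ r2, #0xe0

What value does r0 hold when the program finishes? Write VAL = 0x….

VAL = 0x61

[0] flags=1001 → (cmp)
[1] flags=1001 HI?F → skip
[2] flags=1001 MI?T → r1=0x60
[3] flags=1001 VC?F → skip
[4] flags=0010 → (cmp)
[5] flags=0010 VC?T → r1=0x25
[6] flags=0010 EQ?F → skip
[7] flags=0010 CS?T → r1=0x7b
[8] flags=1001 → (cmp)
[9] flags=1001 MI?T → r0=0x61
[10] flags=1001 PL?F → skip
[11] flags=1001 EQ?F → skip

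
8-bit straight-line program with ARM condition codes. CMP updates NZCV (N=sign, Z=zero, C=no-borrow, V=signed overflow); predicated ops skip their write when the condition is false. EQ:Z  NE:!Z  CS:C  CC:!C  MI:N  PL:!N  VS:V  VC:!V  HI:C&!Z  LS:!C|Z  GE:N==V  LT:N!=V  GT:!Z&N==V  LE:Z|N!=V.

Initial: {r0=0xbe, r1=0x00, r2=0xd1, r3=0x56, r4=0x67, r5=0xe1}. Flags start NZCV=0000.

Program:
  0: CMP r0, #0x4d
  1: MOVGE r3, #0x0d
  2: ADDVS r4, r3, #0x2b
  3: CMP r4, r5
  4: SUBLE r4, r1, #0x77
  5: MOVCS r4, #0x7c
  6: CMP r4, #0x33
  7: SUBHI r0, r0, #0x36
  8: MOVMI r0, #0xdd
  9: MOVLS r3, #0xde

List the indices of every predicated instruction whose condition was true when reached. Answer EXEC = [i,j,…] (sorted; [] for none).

[0] flags=0011 → (cmp)
[1] flags=0011 GE?F → skip
[2] flags=0011 VS?T → r4=0x81
[3] flags=1000 → (cmp)
[4] flags=1000 LE?T → r4=0x89
[5] flags=1000 CS?F → skip
[6] flags=0011 → (cmp)
[7] flags=0011 HI?T → r0=0x88
[8] flags=0011 MI?F → skip
[9] flags=0011 LS?F → skip

EXEC = [2,4,7]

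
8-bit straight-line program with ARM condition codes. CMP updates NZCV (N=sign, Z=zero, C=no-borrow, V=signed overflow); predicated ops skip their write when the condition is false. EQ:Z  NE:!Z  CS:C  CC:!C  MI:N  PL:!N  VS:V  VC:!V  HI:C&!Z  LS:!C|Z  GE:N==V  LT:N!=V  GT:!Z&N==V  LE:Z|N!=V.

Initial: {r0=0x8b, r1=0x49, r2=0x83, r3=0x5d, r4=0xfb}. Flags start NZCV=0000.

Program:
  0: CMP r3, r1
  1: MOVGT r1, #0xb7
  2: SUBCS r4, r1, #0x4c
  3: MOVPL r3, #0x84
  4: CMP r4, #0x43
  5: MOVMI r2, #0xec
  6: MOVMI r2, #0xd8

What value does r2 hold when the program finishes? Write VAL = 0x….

[0] flags=0010 → (cmp)
[1] flags=0010 GT?T → r1=0xb7
[2] flags=0010 CS?T → r4=0x6b
[3] flags=0010 PL?T → r3=0x84
[4] flags=0010 → (cmp)
[5] flags=0010 MI?F → skip
[6] flags=0010 MI?F → skip

VAL = 0x83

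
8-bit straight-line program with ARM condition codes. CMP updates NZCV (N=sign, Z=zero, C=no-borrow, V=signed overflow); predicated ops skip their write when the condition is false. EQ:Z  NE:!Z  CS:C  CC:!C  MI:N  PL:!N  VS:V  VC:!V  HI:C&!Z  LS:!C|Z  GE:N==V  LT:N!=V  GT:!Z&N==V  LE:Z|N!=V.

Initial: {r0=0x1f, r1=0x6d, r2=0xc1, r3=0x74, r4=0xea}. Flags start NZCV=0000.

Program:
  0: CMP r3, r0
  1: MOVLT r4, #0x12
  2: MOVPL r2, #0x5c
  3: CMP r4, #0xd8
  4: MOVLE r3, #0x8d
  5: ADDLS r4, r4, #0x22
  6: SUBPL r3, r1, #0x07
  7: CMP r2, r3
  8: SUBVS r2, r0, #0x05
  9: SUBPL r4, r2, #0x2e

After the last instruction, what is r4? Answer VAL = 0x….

VAL = 0xea

0: ✓ CMP  NZCV=0010
1: · MOVLT
2: ✓ MOVPL  r2←0x5c
3: ✓ CMP  NZCV=0010
4: · MOVLE
5: · ADDLS
6: ✓ SUBPL  r3←0x66
7: ✓ CMP  NZCV=1000
8: · SUBVS
9: · SUBPL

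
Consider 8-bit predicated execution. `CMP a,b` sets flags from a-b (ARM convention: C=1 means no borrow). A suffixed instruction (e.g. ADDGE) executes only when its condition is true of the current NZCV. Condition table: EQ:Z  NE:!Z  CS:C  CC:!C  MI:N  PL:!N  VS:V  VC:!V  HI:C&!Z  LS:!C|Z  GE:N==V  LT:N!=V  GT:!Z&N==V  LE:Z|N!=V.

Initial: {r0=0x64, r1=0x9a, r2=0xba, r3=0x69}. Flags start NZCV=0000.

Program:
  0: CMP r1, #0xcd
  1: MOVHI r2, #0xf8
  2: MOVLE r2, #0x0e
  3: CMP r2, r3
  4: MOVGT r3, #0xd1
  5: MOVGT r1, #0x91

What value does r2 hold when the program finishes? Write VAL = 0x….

0: ✓ CMP  NZCV=1000
1: · MOVHI
2: ✓ MOVLE  r2←0x0e
3: ✓ CMP  NZCV=1000
4: · MOVGT
5: · MOVGT

VAL = 0x0e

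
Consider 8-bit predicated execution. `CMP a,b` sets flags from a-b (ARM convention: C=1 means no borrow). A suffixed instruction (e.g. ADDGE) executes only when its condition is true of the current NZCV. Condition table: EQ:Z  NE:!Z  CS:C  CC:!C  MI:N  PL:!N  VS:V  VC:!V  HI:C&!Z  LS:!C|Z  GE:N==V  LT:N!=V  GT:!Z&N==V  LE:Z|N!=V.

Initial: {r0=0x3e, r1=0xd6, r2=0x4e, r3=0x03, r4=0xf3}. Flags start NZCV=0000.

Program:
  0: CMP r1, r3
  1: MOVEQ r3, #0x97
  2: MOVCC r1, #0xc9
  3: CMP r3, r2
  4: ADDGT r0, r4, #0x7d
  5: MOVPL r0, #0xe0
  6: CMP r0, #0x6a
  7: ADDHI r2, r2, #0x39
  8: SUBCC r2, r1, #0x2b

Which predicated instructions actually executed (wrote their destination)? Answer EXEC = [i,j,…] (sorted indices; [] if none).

0: ✓ CMP  NZCV=1010
1: · MOVEQ
2: · MOVCC
3: ✓ CMP  NZCV=1000
4: · ADDGT
5: · MOVPL
6: ✓ CMP  NZCV=1000
7: · ADDHI
8: ✓ SUBCC  r2←0xab

EXEC = [8]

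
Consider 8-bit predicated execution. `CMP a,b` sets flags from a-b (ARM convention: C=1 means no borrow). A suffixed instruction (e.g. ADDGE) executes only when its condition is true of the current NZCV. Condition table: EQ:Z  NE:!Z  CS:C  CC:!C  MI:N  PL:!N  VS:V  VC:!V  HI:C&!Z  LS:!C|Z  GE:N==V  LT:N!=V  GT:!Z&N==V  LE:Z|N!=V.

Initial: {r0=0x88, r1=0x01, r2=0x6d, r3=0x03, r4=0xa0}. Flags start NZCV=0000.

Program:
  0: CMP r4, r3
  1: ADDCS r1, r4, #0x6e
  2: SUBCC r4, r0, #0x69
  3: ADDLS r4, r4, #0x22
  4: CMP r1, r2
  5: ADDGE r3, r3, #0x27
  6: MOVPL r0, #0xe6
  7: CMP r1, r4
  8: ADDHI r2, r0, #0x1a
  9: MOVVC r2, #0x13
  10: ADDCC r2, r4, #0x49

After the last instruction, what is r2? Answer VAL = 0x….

0: ✓ CMP  NZCV=1010
1: ✓ ADDCS  r1←0x0e
2: · SUBCC
3: · ADDLS
4: ✓ CMP  NZCV=1000
5: · ADDGE
6: · MOVPL
7: ✓ CMP  NZCV=0000
8: · ADDHI
9: ✓ MOVVC  r2←0x13
10: ✓ ADDCC  r2←0xe9

VAL = 0xe9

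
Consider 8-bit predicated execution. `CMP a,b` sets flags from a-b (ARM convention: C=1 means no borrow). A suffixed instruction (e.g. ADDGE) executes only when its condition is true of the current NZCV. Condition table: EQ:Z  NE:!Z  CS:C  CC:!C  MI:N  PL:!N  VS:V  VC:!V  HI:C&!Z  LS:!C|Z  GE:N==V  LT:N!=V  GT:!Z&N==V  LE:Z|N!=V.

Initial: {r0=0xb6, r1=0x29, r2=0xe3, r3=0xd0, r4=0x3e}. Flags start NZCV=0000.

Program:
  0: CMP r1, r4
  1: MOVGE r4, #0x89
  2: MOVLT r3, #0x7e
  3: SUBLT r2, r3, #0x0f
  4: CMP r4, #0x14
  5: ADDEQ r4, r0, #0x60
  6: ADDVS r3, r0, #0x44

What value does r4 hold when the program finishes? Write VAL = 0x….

VAL = 0x3e

[0] flags=1000 → (cmp)
[1] flags=1000 GE?F → skip
[2] flags=1000 LT?T → r3=0x7e
[3] flags=1000 LT?T → r2=0x6f
[4] flags=0010 → (cmp)
[5] flags=0010 EQ?F → skip
[6] flags=0010 VS?F → skip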